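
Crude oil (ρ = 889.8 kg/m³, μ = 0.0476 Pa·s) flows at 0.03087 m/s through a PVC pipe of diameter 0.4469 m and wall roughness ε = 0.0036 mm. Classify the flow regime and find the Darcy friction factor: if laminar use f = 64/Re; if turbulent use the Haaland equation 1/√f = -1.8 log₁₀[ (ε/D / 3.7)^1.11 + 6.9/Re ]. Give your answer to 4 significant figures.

f ≈ 0.2482

Re = ρVD/μ = 889.8·0.03087·0.4469/0.0476 = 257.9.
Re < 2300 → laminar, so f = 64/Re = 0.2482 (roughness is irrelevant in laminar flow).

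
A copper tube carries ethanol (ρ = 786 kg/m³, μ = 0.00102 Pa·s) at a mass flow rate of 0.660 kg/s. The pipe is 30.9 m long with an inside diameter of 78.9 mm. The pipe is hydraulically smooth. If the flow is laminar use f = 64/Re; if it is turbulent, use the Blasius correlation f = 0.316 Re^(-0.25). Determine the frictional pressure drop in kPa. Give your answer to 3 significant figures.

ΔP ≈ 0.142 kPa

A = πD²/4 = π(0.0789)²/4 = 0.004889 m²; mean velocity V = ṁ/(ρA) = 0.66/(786 · 0.004889) = 0.1717 m/s.
Reynolds number Re = ρVD/μ = 786 · 0.1717 · 0.0789 / 0.00102 = 1.044e+04.
Re > 4000 → turbulent. Smooth-pipe (Blasius): f = 0.316 Re^(-0.25) = 0.316/(1.044e+04)^0.25 = 0.03126.
Darcy-Weisbach: ΔP = f(L/D)(ρV²/2) = 0.03126·(30.9/0.0789)·(786·0.1717²/2) = 0.03126·391.6·11.59 = 141.9 Pa.
ΔP = 141.9 Pa = 0.142 kPa.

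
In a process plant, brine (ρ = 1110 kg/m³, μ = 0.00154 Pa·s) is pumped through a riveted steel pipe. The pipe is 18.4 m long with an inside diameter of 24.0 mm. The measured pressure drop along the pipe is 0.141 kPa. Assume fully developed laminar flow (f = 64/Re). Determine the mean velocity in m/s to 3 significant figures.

V ≈ 0.0896 m/s

For laminar flow, f = 64/Re with Re = ρVD/μ, so Darcy-Weisbach reduces to ΔP = 32μLV/D². Solving for V: V = ΔP·D²/(32μL) = 141·(0.024)²/(32·0.00154·18.4) = 0.08957 m/s.
Check: Re = ρVD/μ = 1110·0.08957·0.024/0.00154 = 1549 < 2300, so the laminar assumption holds.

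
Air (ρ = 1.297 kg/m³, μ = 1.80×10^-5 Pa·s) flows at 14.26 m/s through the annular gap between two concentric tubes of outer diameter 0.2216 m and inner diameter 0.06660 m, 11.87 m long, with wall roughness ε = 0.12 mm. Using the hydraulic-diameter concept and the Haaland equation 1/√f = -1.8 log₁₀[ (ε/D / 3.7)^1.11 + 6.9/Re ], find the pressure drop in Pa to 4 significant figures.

Hydraulic diameter D_h = 4A/P = D_o - D_i = 0.2216 - 0.0666 = 0.155 m.
Re = ρVD_h/μ = 1.297·14.26·0.155/1.8e-05 = 1.593e+05.
ε/D_h = 0.00012/0.155 = 0.000774; Haaland gives 1/√f = -1.8 log₁₀[8.24e-05+4.33e-05] = 7.021, so f = 0.02029.
ΔP = f(L/D_h)(ρV²/2) = 0.02029·11.87/0.155·131.9 = 204.9 Pa.

ΔP ≈ 204.9 Pa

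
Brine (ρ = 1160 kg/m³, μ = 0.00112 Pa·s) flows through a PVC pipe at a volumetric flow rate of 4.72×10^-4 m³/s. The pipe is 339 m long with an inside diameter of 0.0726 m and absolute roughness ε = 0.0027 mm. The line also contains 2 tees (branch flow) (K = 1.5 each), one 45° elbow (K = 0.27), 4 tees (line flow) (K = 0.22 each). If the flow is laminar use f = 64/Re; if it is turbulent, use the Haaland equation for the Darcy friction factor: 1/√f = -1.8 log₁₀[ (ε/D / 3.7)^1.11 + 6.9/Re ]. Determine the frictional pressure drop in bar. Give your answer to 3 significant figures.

Cross-sectional area A = πD²/4 = π(0.0726)²/4 = 0.00414 m²; mean velocity V = Q/A = 0.000472/0.00414 = 0.114 m/s.
Reynolds number Re = ρVD/μ = 1160 · 0.114 · 0.0726 / 0.00112 = 8573.
Re > 4000 → turbulent. Relative roughness ε/D = 2.7e-06/0.0726 = 3.72e-05. Haaland: 1/√f = -1.8 log₁₀[(3.72e-05/3.7)^1.11 + 6.9/8573] = -1.8 log₁₀[2.83e-06 + 0.000805] = 5.567, so f = 0.03227.
Total minor-loss coefficient ΣK = 2·1.5 + 1·0.27 + 4·0.22 = 4.15.
ΔP = [f·L/D + ΣK]·(ρV²/2) = [0.03227·339/0.0726 + 4.15]·(1160·0.114²/2) = [150.7 + 4.15]·7.54 = 1167 Pa.
ΔP = 1167 Pa = 0.0117 bar.

ΔP ≈ 0.0117 bar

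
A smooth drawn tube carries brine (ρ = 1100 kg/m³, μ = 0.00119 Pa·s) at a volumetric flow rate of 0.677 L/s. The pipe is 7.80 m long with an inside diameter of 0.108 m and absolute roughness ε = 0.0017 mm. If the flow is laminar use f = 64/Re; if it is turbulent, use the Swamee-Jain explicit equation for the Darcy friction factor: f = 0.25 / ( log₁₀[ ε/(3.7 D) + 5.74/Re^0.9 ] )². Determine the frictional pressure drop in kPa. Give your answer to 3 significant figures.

Q = 0.677 L/s = 0.677/1000 = 0.000677 m³/s.
Cross-sectional area A = πD²/4 = π(0.108)²/4 = 0.009161 m²; mean velocity V = Q/A = 0.000677/0.009161 = 0.0739 m/s.
Reynolds number Re = ρVD/μ = 1100 · 0.0739 · 0.108 / 0.00119 = 7378.
Re > 4000 → turbulent. Relative roughness ε/D = 1.7e-06/0.108 = 1.57e-05. Swamee-Jain: f = 0.25/(log₁₀[1.57e-05/3.7 + 5.74/7378^0.9])² = 0.25/(log₁₀[4.25e-06 + 0.0019])² = 0.25/(-2.721)² = 0.03376.
Darcy-Weisbach: ΔP = f(L/D)(ρV²/2) = 0.03376·(7.8/0.108)·(1100·0.0739²/2) = 0.03376·72.22·3.004 = 7.324 Pa.
ΔP = 7.324 Pa = 0.00732 kPa.

ΔP ≈ 0.00732 kPa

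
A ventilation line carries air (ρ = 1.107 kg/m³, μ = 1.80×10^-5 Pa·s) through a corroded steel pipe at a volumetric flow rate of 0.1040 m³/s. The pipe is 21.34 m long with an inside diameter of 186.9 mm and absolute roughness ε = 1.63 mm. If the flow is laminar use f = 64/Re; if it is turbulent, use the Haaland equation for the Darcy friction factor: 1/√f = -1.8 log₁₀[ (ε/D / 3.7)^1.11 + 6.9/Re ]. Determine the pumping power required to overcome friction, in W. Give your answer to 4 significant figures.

Cross-sectional area A = πD²/4 = π(0.1869)²/4 = 0.02744 m²; mean velocity V = Q/A = 0.104/0.02744 = 3.791 m/s.
Reynolds number Re = ρVD/μ = 1.107 · 3.791 · 0.1869 / 1.8e-05 = 4.357e+04.
Re > 4000 → turbulent. Relative roughness ε/D = 0.00163/0.1869 = 0.00872. Haaland: 1/√f = -1.8 log₁₀[(0.00872/3.7)^1.11 + 6.9/4.357e+04] = -1.8 log₁₀[0.00121 + 0.000158] = 5.154, so f = 0.03765.
Darcy-Weisbach: ΔP = f(L/D)(ρV²/2) = 0.03765·(21.34/0.1869)·(1.107·3.791²/2) = 0.03765·114.2·7.954 = 34.19 Pa.
Pumping power P = QΔP = 0.104·34.19 = 3.5555 W = 3.556 W.

P ≈ 3.556 W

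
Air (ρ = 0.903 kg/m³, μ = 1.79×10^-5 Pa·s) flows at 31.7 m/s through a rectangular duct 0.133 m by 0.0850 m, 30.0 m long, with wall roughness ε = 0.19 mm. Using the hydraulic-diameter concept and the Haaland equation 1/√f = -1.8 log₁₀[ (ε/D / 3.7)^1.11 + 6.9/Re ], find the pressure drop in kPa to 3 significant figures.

Hydraulic diameter D_h = 4A/P = 4·(0.133·0.085)/(2·(0.133+0.085)) = 0.04522/0.436 = 0.1037 m.
Re = ρVD_h/μ = 0.903·31.7·0.1037/1.79e-05 = 1.659e+05.
ε/D_h = 0.00019/0.1037 = 0.00183; Haaland gives 1/√f = -1.8 log₁₀[0.000214+4.16e-05] = 6.465, so f = 0.02392.
ΔP = f(L/D_h)(ρV²/2) = 0.02392·30/0.1037·453.7 = 3140 Pa.
ΔP = 3.14 kPa.

ΔP ≈ 3.14 kPa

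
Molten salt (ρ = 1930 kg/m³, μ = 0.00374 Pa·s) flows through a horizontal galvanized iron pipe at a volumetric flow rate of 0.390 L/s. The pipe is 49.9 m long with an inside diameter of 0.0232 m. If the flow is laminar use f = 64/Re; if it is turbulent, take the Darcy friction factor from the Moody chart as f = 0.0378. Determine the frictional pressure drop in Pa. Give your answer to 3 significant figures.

ΔP ≈ 66800 Pa

Q = 0.390 L/s = 0.390/1000 = 0.00039 m³/s.
Cross-sectional area A = πD²/4 = π(0.0232)²/4 = 0.0004227 m²; mean velocity V = Q/A = 0.00039/0.0004227 = 0.9226 m/s.
Reynolds number Re = ρVD/μ = 1930 · 0.9226 · 0.0232 / 0.00374 = 1.105e+04.
Re > 4000 → turbulent; use the Moody-chart value f = 0.0378.
Darcy-Weisbach: ΔP = f(L/D)(ρV²/2) = 0.0378·(49.9/0.0232)·(1930·0.9226²/2) = 0.0378·2151·821.3 = 6.678e+04 Pa.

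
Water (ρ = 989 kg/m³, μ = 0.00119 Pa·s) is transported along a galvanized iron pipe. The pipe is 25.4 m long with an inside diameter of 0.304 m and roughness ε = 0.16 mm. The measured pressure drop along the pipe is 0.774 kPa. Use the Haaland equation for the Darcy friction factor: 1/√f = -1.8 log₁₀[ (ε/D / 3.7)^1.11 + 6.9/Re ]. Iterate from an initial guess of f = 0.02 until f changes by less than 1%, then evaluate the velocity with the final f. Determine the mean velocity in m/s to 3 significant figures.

Rearranging Darcy-Weisbach: V = √(2·ΔP·D/(f·L·ρ)). With ε/D = 0.00016/0.304 = 0.000526, iterate starting from f = 0.02:
  f = 0.02 → V = √(2·774·0.304/(0.02·25.4·989)) = 0.9678 m/s; Re = ρVD/μ = 2.445e+05; f → 0.01848
  f = 0.01848 → V = 1.007 m/s; Re = 2.544e+05; f → 0.01843
Converged (Δf/f < 1%). With the final f = 0.01843: V = √(2·774·0.304/(0.01843·25.4·989)) = 1.008 m/s.

V ≈ 1.01 m/s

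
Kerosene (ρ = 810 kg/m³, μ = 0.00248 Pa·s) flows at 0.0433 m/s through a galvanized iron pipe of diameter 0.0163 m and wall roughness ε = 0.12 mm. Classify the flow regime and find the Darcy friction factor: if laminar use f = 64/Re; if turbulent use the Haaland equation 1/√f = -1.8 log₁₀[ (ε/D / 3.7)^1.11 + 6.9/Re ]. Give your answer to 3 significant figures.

Re = ρVD/μ = 810·0.0433·0.0163/0.00248 = 230.5.
Re < 2300 → laminar, so f = 64/Re = 0.2776 (roughness is irrelevant in laminar flow).

f ≈ 0.278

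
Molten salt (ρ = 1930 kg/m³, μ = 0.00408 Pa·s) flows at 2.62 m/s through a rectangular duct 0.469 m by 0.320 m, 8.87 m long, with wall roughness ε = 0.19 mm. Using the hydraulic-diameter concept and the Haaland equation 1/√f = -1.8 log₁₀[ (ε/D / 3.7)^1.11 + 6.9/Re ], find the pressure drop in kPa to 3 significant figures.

Hydraulic diameter D_h = 4A/P = 4·(0.469·0.32)/(2·(0.469+0.32)) = 0.6003/1.578 = 0.3804 m.
Re = ρVD_h/μ = 1930·2.62·0.3804/0.00408 = 4.715e+05.
ε/D_h = 0.00019/0.3804 = 0.000499; Haaland gives 1/√f = -1.8 log₁₀[5.07e-05+1.46e-05] = 7.533, so f = 0.01762.
ΔP = f(L/D_h)(ρV²/2) = 0.01762·8.87/0.3804·6624 = 2721 Pa.
ΔP = 2.72 kPa.

ΔP ≈ 2.72 kPa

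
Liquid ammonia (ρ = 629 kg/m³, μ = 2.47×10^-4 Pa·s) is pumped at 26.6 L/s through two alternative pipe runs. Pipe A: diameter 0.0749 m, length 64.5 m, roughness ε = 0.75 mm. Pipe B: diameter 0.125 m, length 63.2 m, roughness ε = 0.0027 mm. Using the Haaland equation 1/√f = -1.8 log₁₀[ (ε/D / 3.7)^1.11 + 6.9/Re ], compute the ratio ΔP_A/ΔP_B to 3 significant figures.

ΔP_A/ΔP_B ≈ 39.7

Pipe A: V = Q/A = 0.0266/0.004406 = 6.037 m/s; Re = 1.151e+06; ε/D = 0.01; Haaland → f = 0.03805; ΔP_A = f(L/D)(ρV²/2) = 3.755e+05 Pa.
Pipe B: V = Q/A = 0.0266/0.01227 = 2.168 m/s; Re = 6.9e+05; ε/D = 2.16e-05; Haaland → f = 0.01266; ΔP_B = f(L/D)(ρV²/2) = 9459 Pa.
ΔP_A/ΔP_B = 3.755e+05/9459 = 39.7.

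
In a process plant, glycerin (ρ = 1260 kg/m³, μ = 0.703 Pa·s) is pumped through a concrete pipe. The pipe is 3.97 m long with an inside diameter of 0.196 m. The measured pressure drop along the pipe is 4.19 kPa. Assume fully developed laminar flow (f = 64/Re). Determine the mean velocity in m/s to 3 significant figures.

V ≈ 1.80 m/s

For laminar flow, f = 64/Re with Re = ρVD/μ, so Darcy-Weisbach reduces to ΔP = 32μLV/D². Solving for V: V = ΔP·D²/(32μL) = 4190·(0.196)²/(32·0.703·3.97) = 1.802 m/s.
Check: Re = ρVD/μ = 1260·1.802·0.196/0.703 = 633.1 < 2300, so the laminar assumption holds.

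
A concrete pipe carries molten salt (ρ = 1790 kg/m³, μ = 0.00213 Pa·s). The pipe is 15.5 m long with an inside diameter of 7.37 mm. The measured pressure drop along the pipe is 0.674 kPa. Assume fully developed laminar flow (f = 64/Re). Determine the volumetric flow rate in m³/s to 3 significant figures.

Q ≈ 1.48×10^-6 m³/s

For laminar flow, f = 64/Re with Re = ρVD/μ, so Darcy-Weisbach reduces to ΔP = 32μLV/D². Solving for V: V = ΔP·D²/(32μL) = 674·(0.00737)²/(32·0.00213·15.5) = 0.03465 m/s.
Check: Re = ρVD/μ = 1790·0.03465·0.00737/0.00213 = 214.6 < 2300, so the laminar assumption holds.
Q = V·A = 0.03465·(π/4·0.00737²) = 1.478e-06 m³/s = 1.48×10^-6 m³/s.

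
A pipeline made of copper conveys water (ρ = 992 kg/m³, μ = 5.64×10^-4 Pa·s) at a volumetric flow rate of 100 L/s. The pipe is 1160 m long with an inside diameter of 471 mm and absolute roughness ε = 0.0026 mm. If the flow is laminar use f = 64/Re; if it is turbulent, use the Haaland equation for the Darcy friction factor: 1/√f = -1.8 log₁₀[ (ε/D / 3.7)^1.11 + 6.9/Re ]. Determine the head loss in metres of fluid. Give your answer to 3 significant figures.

Q = 100 L/s = 100/1000 = 0.1 m³/s.
Cross-sectional area A = πD²/4 = π(0.471)²/4 = 0.1742 m²; mean velocity V = Q/A = 0.1/0.1742 = 0.5739 m/s.
Reynolds number Re = ρVD/μ = 992 · 0.5739 · 0.471 / 0.000564 = 4.755e+05.
Re > 4000 → turbulent. Relative roughness ε/D = 2.6e-06/0.471 = 5.52e-06. Haaland: 1/√f = -1.8 log₁₀[(5.52e-06/3.7)^1.11 + 6.9/4.755e+05] = -1.8 log₁₀[3.41e-07 + 1.45e-05] = 8.691, so f = 0.01324.
Darcy-Weisbach: ΔP = f(L/D)(ρV²/2) = 0.01324·(1160/0.471)·(992·0.5739²/2) = 0.01324·2463·163.4 = 5328 Pa.
Head loss h_f = ΔP/(ρg) = 5328/(992·9.81) = 0.547 m.

h_f ≈ 0.547 m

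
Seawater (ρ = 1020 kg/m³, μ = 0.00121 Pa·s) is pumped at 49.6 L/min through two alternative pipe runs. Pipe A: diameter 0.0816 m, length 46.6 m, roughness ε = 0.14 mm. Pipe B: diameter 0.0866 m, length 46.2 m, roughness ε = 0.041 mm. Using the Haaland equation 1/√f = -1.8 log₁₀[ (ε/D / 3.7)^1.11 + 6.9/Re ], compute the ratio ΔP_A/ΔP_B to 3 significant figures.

ΔP_A/ΔP_B ≈ 1.41

Pipe A: V = Q/A = 0.0008267/0.00523 = 0.1581 m/s; Re = 1.087e+04; ε/D = 0.00172; Haaland → f = 0.03256; ΔP_A = f(L/D)(ρV²/2) = 236.9 Pa.
Pipe B: V = Q/A = 0.0008267/0.00589 = 0.1403 m/s; Re = 1.025e+04; ε/D = 0.000473; Haaland → f = 0.03126; ΔP_B = f(L/D)(ρV²/2) = 167.6 Pa.
ΔP_A/ΔP_B = 236.9/167.6 = 1.41.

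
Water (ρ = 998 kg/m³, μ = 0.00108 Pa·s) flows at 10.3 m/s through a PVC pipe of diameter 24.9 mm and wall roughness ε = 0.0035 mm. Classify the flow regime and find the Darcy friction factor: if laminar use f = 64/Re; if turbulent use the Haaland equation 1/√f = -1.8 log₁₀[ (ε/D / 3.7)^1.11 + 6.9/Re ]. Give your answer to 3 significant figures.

f ≈ 0.0161

Re = ρVD/μ = 998·10.3·0.0249/0.00108 = 2.37e+05.
Re > 4000 → turbulent. ε/D = 3.5e-06/0.0249 = 0.000141; Haaland: 1/√f = -1.8 log₁₀[1.24e-05 + 2.91e-05] = 7.887, so f = 0.01607.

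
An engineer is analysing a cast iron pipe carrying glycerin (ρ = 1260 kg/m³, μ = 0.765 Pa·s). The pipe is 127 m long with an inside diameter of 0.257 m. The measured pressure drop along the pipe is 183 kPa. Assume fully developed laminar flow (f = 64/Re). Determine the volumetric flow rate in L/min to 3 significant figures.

Q ≈ 12100 L/min

For laminar flow, f = 64/Re with Re = ρVD/μ, so Darcy-Weisbach reduces to ΔP = 32μLV/D². Solving for V: V = ΔP·D²/(32μL) = 1.83e+05·(0.257)²/(32·0.765·127) = 3.888 m/s.
Check: Re = ρVD/μ = 1260·3.888·0.257/0.765 = 1646 < 2300, so the laminar assumption holds.
Q = V·A = 3.888·(π/4·0.257²) = 0.2017 m³/s = 12100 L/min.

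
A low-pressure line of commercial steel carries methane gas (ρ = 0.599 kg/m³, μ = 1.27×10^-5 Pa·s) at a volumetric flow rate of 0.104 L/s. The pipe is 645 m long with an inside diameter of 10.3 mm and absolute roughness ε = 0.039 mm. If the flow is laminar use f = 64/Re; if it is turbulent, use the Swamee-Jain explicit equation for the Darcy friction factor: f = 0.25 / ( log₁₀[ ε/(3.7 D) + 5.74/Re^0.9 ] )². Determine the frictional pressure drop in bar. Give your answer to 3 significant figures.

Q = 0.104 L/s = 0.104/1000 = 0.000104 m³/s.
Cross-sectional area A = πD²/4 = π(0.0103)²/4 = 8.332e-05 m²; mean velocity V = Q/A = 0.000104/8.332e-05 = 1.248 m/s.
Reynolds number Re = ρVD/μ = 0.599 · 1.248 · 0.0103 / 1.27e-05 = 606.4.
Re < 2300 → laminar flow, so f = 64/Re = 64/606.4 = 0.1055 (the turbulent correlation is not needed).
Darcy-Weisbach: ΔP = f(L/D)(ρV²/2) = 0.1055·(645/0.0103)·(0.599·1.248²/2) = 0.1055·6.262e+04·0.4666 = 3084 Pa.
ΔP = 3084 Pa = 0.0308 bar.

ΔP ≈ 0.0308 bar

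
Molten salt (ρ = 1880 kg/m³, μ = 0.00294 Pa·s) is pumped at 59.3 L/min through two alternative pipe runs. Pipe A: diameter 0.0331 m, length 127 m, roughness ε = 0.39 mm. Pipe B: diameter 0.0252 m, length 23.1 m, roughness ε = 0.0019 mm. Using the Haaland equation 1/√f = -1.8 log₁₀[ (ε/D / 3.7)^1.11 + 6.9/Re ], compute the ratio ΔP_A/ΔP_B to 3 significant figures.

Pipe A: V = Q/A = 0.0009883/0.0008605 = 1.149 m/s; Re = 2.431e+04; ε/D = 0.0118; Haaland → f = 0.0422; ΔP_A = f(L/D)(ρV²/2) = 2.008e+05 Pa.
Pipe B: V = Q/A = 0.0009883/0.0004988 = 1.982 m/s; Re = 3.193e+04; ε/D = 7.54e-05; Haaland → f = 0.02313; ΔP_B = f(L/D)(ρV²/2) = 7.825e+04 Pa.
ΔP_A/ΔP_B = 2.008e+05/7.825e+04 = 2.57.

ΔP_A/ΔP_B ≈ 2.57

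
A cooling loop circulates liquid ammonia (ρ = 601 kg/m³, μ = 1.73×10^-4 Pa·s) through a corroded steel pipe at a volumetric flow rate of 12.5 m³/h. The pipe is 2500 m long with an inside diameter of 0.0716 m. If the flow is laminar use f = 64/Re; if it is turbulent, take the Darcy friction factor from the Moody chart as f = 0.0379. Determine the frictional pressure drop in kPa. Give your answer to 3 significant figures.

ΔP ≈ 296 kPa

Q = 12.5 m³/h = 12.5/3600 = 0.003472 m³/s.
Cross-sectional area A = πD²/4 = π(0.0716)²/4 = 0.004026 m²; mean velocity V = Q/A = 0.003472/0.004026 = 0.8624 m/s.
Reynolds number Re = ρVD/μ = 601 · 0.8624 · 0.0716 / 0.000173 = 2.145e+05.
Re > 4000 → turbulent; use the Moody-chart value f = 0.0379.
Darcy-Weisbach: ΔP = f(L/D)(ρV²/2) = 0.0379·(2500/0.0716)·(601·0.8624²/2) = 0.0379·3.492e+04·223.5 = 2.957e+05 Pa.
ΔP = 2.957e+05 Pa = 296 kPa.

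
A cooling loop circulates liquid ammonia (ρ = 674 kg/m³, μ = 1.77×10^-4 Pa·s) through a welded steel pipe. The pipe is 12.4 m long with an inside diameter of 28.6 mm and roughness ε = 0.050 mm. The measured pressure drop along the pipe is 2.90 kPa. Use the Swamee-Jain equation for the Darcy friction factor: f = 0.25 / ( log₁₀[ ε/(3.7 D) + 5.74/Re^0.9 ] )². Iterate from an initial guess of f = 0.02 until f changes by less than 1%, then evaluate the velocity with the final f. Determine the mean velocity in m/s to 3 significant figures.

V ≈ 0.897 m/s

Rearranging Darcy-Weisbach: V = √(2·ΔP·D/(f·L·ρ)). With ε/D = 5e-05/0.0286 = 0.00175, iterate starting from f = 0.02:
  f = 0.02 → V = √(2·2900·0.0286/(0.02·12.4·674)) = 0.9962 m/s; Re = ρVD/μ = 1.085e+05; f → 0.02452
  f = 0.02452 → V = 0.8997 m/s; Re = 9.798e+04; f → 0.02469
Converged (Δf/f < 1%). With the final f = 0.02469: V = √(2·2900·0.0286/(0.02469·12.4·674)) = 0.8966 m/s.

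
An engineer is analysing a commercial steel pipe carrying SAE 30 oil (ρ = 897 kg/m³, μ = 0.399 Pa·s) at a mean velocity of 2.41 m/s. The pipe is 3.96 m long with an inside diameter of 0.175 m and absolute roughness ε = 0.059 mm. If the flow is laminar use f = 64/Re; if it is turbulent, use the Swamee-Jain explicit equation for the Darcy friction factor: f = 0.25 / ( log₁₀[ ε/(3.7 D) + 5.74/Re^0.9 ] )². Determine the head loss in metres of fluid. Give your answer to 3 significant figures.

Reynolds number Re = ρVD/μ = 897 · 2.41 · 0.175 / 0.399 = 948.1.
Re < 2300 → laminar flow, so f = 64/Re = 64/948.1 = 0.0675 (the turbulent correlation is not needed).
Darcy-Weisbach: ΔP = f(L/D)(ρV²/2) = 0.0675·(3.96/0.175)·(897·2.41²/2) = 0.0675·22.63·2605 = 3979 Pa.
Head loss h_f = ΔP/(ρg) = 3979/(897·9.81) = 0.452 m.

h_f ≈ 0.452 m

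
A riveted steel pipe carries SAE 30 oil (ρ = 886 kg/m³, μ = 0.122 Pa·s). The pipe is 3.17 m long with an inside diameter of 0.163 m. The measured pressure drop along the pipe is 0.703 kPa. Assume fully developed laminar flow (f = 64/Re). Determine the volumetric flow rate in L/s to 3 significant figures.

Q ≈ 31.5 L/s

For laminar flow, f = 64/Re with Re = ρVD/μ, so Darcy-Weisbach reduces to ΔP = 32μLV/D². Solving for V: V = ΔP·D²/(32μL) = 703·(0.163)²/(32·0.122·3.17) = 1.509 m/s.
Check: Re = ρVD/μ = 886·1.509·0.163/0.122 = 1787 < 2300, so the laminar assumption holds.
Q = V·A = 1.509·(π/4·0.163²) = 0.03149 m³/s = 31.5 L/s.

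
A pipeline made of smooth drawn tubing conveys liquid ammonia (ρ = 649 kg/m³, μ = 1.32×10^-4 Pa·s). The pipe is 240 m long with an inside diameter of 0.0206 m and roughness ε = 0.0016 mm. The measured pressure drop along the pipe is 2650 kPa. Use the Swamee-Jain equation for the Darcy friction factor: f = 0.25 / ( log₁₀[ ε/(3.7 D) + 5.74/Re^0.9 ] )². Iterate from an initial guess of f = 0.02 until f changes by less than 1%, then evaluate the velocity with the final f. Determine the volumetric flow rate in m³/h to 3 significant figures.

Q ≈ 8.62 m³/h

Rearranging Darcy-Weisbach: V = √(2·ΔP·D/(f·L·ρ)). With ε/D = 1.6e-06/0.0206 = 7.77e-05, iterate starting from f = 0.02:
  f = 0.02 → V = √(2·2.65e+06·0.0206/(0.02·240·649)) = 5.92 m/s; Re = ρVD/μ = 5.996e+05; f → 0.01389
  f = 0.01389 → V = 7.104 m/s; Re = 7.195e+05; f → 0.01361
  f = 0.01361 → V = 7.177 m/s; Re = 7.269e+05; f → 0.01359
Converged (Δf/f < 1%). With the final f = 0.01359: V = √(2·2.65e+06·0.0206/(0.01359·240·649)) = 7.181 m/s.
Q = V·A = 7.181·(π/4·0.0206²) = 0.002393 m³/s = 8.62 m³/h.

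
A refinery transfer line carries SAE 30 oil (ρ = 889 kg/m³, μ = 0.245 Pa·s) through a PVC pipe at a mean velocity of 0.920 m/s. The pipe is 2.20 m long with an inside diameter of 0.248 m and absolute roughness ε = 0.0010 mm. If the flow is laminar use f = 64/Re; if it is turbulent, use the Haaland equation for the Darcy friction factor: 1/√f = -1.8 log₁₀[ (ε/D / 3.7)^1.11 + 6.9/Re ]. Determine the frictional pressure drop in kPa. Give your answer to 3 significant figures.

ΔP ≈ 0.258 kPa

Reynolds number Re = ρVD/μ = 889 · 0.92 · 0.248 / 0.245 = 827.9.
Re < 2300 → laminar flow, so f = 64/Re = 64/827.9 = 0.0773 (the turbulent correlation is not needed).
Darcy-Weisbach: ΔP = f(L/D)(ρV²/2) = 0.0773·(2.2/0.248)·(889·0.92²/2) = 0.0773·8.871·376.2 = 258 Pa.
ΔP = 258 Pa = 0.258 kPa.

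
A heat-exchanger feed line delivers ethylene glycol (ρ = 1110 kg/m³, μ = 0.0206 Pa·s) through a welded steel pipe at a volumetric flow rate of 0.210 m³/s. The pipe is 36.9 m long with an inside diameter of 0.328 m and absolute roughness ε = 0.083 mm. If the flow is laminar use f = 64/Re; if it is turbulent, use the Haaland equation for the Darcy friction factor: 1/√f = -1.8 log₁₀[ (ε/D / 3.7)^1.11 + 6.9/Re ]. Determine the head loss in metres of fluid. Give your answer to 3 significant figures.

h_f ≈ 0.780 m

Cross-sectional area A = πD²/4 = π(0.328)²/4 = 0.0845 m²; mean velocity V = Q/A = 0.21/0.0845 = 2.485 m/s.
Reynolds number Re = ρVD/μ = 1110 · 2.485 · 0.328 / 0.0206 = 4.392e+04.
Re > 4000 → turbulent. Relative roughness ε/D = 8.3e-05/0.328 = 0.000253. Haaland: 1/√f = -1.8 log₁₀[(0.000253/3.7)^1.11 + 6.9/4.392e+04] = -1.8 log₁₀[2.38e-05 + 0.000157] = 6.737, so f = 0.02204.
Darcy-Weisbach: ΔP = f(L/D)(ρV²/2) = 0.02204·(36.9/0.328)·(1110·2.485²/2) = 0.02204·112.5·3428 = 8498 Pa.
Head loss h_f = ΔP/(ρg) = 8498/(1110·9.81) = 0.780 m.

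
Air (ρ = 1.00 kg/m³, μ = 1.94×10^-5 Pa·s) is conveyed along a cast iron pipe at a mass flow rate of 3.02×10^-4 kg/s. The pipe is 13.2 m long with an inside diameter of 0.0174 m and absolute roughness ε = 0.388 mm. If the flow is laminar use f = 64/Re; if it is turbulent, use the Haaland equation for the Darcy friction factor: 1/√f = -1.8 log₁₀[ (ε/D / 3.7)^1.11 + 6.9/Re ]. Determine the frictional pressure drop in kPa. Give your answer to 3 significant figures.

ΔP ≈ 0.0344 kPa

A = πD²/4 = π(0.0174)²/4 = 0.0002378 m²; mean velocity V = ṁ/(ρA) = 0.000302/(1 · 0.0002378) = 1.27 m/s.
Reynolds number Re = ρVD/μ = 1 · 1.27 · 0.0174 / 1.94e-05 = 1139.
Re < 2300 → laminar flow, so f = 64/Re = 64/1139 = 0.05618 (the turbulent correlation is not needed).
Darcy-Weisbach: ΔP = f(L/D)(ρV²/2) = 0.05618·(13.2/0.0174)·(1·1.27²/2) = 0.05618·758.6·0.8065 = 34.38 Pa.
ΔP = 34.38 Pa = 0.0344 kPa.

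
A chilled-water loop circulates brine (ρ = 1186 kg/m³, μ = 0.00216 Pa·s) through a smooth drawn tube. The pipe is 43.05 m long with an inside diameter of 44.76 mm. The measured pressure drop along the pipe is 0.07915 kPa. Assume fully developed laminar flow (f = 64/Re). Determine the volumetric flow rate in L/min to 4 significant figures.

For laminar flow, f = 64/Re with Re = ρVD/μ, so Darcy-Weisbach reduces to ΔP = 32μLV/D². Solving for V: V = ΔP·D²/(32μL) = 79.15·(0.04476)²/(32·0.00216·43.05) = 0.05329 m/s.
Check: Re = ρVD/μ = 1186·0.05329·0.04476/0.00216 = 1310 < 2300, so the laminar assumption holds.
Q = V·A = 0.05329·(π/4·0.04476²) = 8.385e-05 m³/s = 5.031 L/min.

Q ≈ 5.031 L/min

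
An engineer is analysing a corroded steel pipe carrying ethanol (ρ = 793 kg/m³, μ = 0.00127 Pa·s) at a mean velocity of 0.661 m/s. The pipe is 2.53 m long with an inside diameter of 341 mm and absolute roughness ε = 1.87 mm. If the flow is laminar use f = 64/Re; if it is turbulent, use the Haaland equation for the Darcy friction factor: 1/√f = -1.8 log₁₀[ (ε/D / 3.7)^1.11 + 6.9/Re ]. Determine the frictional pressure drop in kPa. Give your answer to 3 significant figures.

Reynolds number Re = ρVD/μ = 793 · 0.661 · 0.341 / 0.00127 = 1.407e+05.
Re > 4000 → turbulent. Relative roughness ε/D = 0.00187/0.341 = 0.00548. Haaland: 1/√f = -1.8 log₁₀[(0.00548/3.7)^1.11 + 6.9/1.407e+05] = -1.8 log₁₀[0.000724 + 4.9e-05] = 5.601, so f = 0.03187.
Darcy-Weisbach: ΔP = f(L/D)(ρV²/2) = 0.03187·(2.53/0.341)·(793·0.661²/2) = 0.03187·7.419·173.2 = 40.97 Pa.
ΔP = 40.97 Pa = 0.0410 kPa.

ΔP ≈ 0.0410 kPa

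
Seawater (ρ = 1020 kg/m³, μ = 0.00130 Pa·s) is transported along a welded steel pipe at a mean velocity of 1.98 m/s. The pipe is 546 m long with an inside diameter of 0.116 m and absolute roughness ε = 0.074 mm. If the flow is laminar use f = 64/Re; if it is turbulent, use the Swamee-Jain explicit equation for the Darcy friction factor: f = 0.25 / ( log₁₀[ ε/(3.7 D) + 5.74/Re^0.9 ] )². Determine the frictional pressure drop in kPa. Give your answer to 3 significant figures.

Reynolds number Re = ρVD/μ = 1020 · 1.98 · 0.116 / 0.0013 = 1.802e+05.
Re > 4000 → turbulent. Relative roughness ε/D = 7.4e-05/0.116 = 0.000638. Swamee-Jain: f = 0.25/(log₁₀[0.000638/3.7 + 5.74/1.802e+05^0.9])² = 0.25/(log₁₀[0.000172 + 0.000107])² = 0.25/(-3.554)² = 0.01979.
Darcy-Weisbach: ΔP = f(L/D)(ρV²/2) = 0.01979·(546/0.116)·(1020·1.98²/2) = 0.01979·4707·1999 = 1.863e+05 Pa.
ΔP = 1.863e+05 Pa = 186 kPa.

ΔP ≈ 186 kPa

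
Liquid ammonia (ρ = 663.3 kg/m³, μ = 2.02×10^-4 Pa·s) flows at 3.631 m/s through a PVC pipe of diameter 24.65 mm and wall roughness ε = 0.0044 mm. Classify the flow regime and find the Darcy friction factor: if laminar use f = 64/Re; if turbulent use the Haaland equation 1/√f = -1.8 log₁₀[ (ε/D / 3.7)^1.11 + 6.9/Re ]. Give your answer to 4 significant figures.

f ≈ 0.01593

Re = ρVD/μ = 663.3·3.631·0.02465/0.000202 = 2.939e+05.
Re > 4000 → turbulent. ε/D = 4.4e-06/0.02465 = 0.000178; Haaland: 1/√f = -1.8 log₁₀[1.62e-05 + 2.35e-05] = 7.923, so f = 0.01593.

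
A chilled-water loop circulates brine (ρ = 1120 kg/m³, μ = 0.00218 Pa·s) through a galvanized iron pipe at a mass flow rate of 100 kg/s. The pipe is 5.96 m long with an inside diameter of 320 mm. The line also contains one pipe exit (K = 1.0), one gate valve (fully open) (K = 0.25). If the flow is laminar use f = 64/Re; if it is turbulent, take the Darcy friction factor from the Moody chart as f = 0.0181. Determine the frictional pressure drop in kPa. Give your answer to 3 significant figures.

A = πD²/4 = π(0.32)²/4 = 0.08042 m²; mean velocity V = ṁ/(ρA) = 100/(1120 · 0.08042) = 1.11 m/s.
Reynolds number Re = ρVD/μ = 1120 · 1.11 · 0.32 / 0.00218 = 1.825e+05.
Re > 4000 → turbulent; use the Moody-chart value f = 0.0181.
Total minor-loss coefficient ΣK = 1·1 + 1·0.25 = 1.25.
ΔP = [f·L/D + ΣK]·(ρV²/2) = [0.0181·5.96/0.32 + 1.25]·(1120·1.11²/2) = [0.3371 + 1.25]·690.2 = 1095 Pa.
ΔP = 1095 Pa = 1.10 kPa.

ΔP ≈ 1.10 kPa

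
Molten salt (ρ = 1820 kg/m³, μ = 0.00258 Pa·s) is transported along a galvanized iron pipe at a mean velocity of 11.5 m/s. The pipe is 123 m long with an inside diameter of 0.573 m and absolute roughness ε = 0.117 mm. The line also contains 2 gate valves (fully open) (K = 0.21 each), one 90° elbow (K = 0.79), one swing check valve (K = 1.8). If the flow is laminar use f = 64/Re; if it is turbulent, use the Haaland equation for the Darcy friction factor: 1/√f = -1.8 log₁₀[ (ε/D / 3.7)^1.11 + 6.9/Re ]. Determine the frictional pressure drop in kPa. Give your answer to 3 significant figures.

Reynolds number Re = ρVD/μ = 1820 · 11.5 · 0.573 / 0.00258 = 4.648e+06.
Re > 4000 → turbulent. Relative roughness ε/D = 0.000117/0.573 = 0.000204. Haaland: 1/√f = -1.8 log₁₀[(0.000204/3.7)^1.11 + 6.9/4.648e+06] = -1.8 log₁₀[1.88e-05 + 1.48e-06] = 8.448, so f = 0.01401.
Total minor-loss coefficient ΣK = 2·0.21 + 1·0.79 + 1·1.8 = 3.01.
ΔP = [f·L/D + ΣK]·(ρV²/2) = [0.01401·123/0.573 + 3.01]·(1820·11.5²/2) = [3.008 + 3.01]·1.203e+05 = 7.242e+05 Pa.
ΔP = 7.242e+05 Pa = 724 kPa.

ΔP ≈ 724 kPa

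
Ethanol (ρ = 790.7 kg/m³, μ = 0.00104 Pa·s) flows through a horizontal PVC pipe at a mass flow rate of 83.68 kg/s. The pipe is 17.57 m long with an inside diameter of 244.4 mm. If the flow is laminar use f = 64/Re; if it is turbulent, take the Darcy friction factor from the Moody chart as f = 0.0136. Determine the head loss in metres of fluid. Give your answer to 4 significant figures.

A = πD²/4 = π(0.2444)²/4 = 0.04691 m²; mean velocity V = ṁ/(ρA) = 83.68/(790.7 · 0.04691) = 2.256 m/s.
Reynolds number Re = ρVD/μ = 790.7 · 2.256 · 0.2444 / 0.00104 = 4.192e+05.
Re > 4000 → turbulent; use the Moody-chart value f = 0.0136.
Darcy-Weisbach: ΔP = f(L/D)(ρV²/2) = 0.0136·(17.57/0.2444)·(790.7·2.256²/2) = 0.0136·71.89·2012 = 1967 Pa.
Head loss h_f = ΔP/(ρg) = 1967/(790.7·9.81) = 0.2536 m.

h_f ≈ 0.2536 m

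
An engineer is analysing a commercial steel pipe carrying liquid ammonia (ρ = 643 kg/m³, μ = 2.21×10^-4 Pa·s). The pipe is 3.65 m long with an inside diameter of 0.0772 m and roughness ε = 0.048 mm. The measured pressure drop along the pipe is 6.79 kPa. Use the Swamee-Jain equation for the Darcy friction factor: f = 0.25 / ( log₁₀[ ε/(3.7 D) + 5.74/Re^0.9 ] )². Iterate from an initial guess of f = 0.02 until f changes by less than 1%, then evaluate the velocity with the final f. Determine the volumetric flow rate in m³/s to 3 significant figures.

Q ≈ 0.0233 m³/s

Rearranging Darcy-Weisbach: V = √(2·ΔP·D/(f·L·ρ)). With ε/D = 4.8e-05/0.0772 = 0.000622, iterate starting from f = 0.02:
  f = 0.02 → V = √(2·6790·0.0772/(0.02·3.65·643)) = 4.726 m/s; Re = ρVD/μ = 1.062e+06; f → 0.01805
  f = 0.01805 → V = 4.975 m/s; Re = 1.117e+06; f → 0.01803
Converged (Δf/f < 1%). With the final f = 0.01803: V = √(2·6790·0.0772/(0.01803·3.65·643)) = 4.978 m/s.
Q = V·A = 4.978·(π/4·0.0772²) = 0.0233 m³/s = 0.0233 m³/s.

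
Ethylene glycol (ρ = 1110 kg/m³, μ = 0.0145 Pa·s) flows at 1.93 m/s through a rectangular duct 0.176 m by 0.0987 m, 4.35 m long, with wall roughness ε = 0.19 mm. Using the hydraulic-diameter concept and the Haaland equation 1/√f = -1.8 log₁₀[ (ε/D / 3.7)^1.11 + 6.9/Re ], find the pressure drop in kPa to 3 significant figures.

Hydraulic diameter D_h = 4A/P = 4·(0.176·0.0987)/(2·(0.176+0.0987)) = 0.06948/0.5494 = 0.1265 m.
Re = ρVD_h/μ = 1110·1.93·0.1265/0.0145 = 1.869e+04.
ε/D_h = 0.00019/0.1265 = 0.0015; Haaland gives 1/√f = -1.8 log₁₀[0.000172+0.000369] = 5.88, so f = 0.02892.
ΔP = f(L/D_h)(ρV²/2) = 0.02892·4.35/0.1265·2067 = 2057 Pa.
ΔP = 2.06 kPa.

ΔP ≈ 2.06 kPa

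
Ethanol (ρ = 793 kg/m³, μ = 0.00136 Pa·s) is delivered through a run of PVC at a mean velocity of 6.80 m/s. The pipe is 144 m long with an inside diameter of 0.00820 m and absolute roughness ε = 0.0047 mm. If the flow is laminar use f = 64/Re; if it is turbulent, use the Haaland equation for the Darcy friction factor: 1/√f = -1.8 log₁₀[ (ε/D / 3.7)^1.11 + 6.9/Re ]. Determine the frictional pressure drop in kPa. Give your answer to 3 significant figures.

ΔP ≈ 7810 kPa

Reynolds number Re = ρVD/μ = 793 · 6.8 · 0.0082 / 0.00136 = 3.251e+04.
Re > 4000 → turbulent. Relative roughness ε/D = 4.7e-06/0.0082 = 0.000573. Haaland: 1/√f = -1.8 log₁₀[(0.000573/3.7)^1.11 + 6.9/3.251e+04] = -1.8 log₁₀[5.9e-05 + 0.000212] = 6.42, so f = 0.02426.
Darcy-Weisbach: ΔP = f(L/D)(ρV²/2) = 0.02426·(144/0.0082)·(793·6.8²/2) = 0.02426·1.756e+04·1.833e+04 = 7.812e+06 Pa.
ΔP = 7.812e+06 Pa = 7810 kPa.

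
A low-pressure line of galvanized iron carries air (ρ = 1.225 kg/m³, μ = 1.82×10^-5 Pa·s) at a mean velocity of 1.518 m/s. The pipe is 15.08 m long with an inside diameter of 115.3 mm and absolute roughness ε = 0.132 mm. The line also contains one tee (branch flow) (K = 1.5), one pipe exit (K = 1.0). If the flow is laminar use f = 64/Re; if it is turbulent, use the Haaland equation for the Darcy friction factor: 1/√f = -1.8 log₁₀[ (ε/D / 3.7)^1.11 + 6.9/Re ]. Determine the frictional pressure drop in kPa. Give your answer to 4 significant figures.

Reynolds number Re = ρVD/μ = 1.225 · 1.518 · 0.1153 / 1.82e-05 = 1.178e+04.
Re > 4000 → turbulent. Relative roughness ε/D = 0.000132/0.1153 = 0.00114. Haaland: 1/√f = -1.8 log₁₀[(0.00114/3.7)^1.11 + 6.9/1.178e+04] = -1.8 log₁₀[0.000127 + 0.000586] = 5.665, so f = 0.03117.
Total minor-loss coefficient ΣK = 1·1.5 + 1·1 = 2.5.
ΔP = [f·L/D + ΣK]·(ρV²/2) = [0.03117·15.08/0.1153 + 2.5]·(1.225·1.518²/2) = [4.076 + 2.5]·1.411 = 9.281 Pa.
ΔP = 9.281 Pa = 0.009281 kPa.

ΔP ≈ 0.009281 kPa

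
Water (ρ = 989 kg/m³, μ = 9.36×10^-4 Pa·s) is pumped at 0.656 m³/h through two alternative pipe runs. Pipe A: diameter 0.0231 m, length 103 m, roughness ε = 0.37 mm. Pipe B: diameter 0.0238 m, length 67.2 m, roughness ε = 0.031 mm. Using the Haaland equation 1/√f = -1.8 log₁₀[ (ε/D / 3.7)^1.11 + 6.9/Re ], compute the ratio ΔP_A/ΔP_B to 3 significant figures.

Pipe A: V = Q/A = 0.0001822/0.0004191 = 0.4348 m/s; Re = 1.061e+04; ε/D = 0.016; Haaland → f = 0.04865; ΔP_A = f(L/D)(ρV²/2) = 2.028e+04 Pa.
Pipe B: V = Q/A = 0.0001822/0.0004449 = 0.4096 m/s; Re = 1.03e+04; ε/D = 0.0013; Haaland → f = 0.03237; ΔP_B = f(L/D)(ρV²/2) = 7582 Pa.
ΔP_A/ΔP_B = 2.028e+04/7582 = 2.67.

ΔP_A/ΔP_B ≈ 2.67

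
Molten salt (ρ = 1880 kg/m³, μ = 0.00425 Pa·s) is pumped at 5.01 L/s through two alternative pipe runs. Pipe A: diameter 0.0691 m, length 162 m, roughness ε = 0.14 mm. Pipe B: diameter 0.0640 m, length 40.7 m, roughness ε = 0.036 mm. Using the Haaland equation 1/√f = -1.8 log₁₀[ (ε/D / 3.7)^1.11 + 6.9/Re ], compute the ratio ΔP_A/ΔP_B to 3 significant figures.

ΔP_A/ΔP_B ≈ 3.18

Pipe A: V = Q/A = 0.00501/0.00375 = 1.336 m/s; Re = 4.084e+04; ε/D = 0.00203; Haaland → f = 0.02688; ΔP_A = f(L/D)(ρV²/2) = 1.057e+05 Pa.
Pipe B: V = Q/A = 0.00501/0.003217 = 1.557 m/s; Re = 4.409e+04; ε/D = 0.000562; Haaland → f = 0.02293; ΔP_B = f(L/D)(ρV²/2) = 3.324e+04 Pa.
ΔP_A/ΔP_B = 1.057e+05/3.324e+04 = 3.18.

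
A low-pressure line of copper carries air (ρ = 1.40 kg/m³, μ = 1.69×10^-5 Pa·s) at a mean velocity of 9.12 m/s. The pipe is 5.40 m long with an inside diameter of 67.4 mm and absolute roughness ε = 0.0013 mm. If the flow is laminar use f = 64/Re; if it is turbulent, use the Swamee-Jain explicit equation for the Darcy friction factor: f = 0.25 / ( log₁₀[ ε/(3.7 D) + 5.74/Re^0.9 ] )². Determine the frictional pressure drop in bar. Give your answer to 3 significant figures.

Reynolds number Re = ρVD/μ = 1.4 · 9.12 · 0.0674 / 1.69e-05 = 5.092e+04.
Re > 4000 → turbulent. Relative roughness ε/D = 1.3e-06/0.0674 = 1.93e-05. Swamee-Jain: f = 0.25/(log₁₀[1.93e-05/3.7 + 5.74/5.092e+04^0.9])² = 0.25/(log₁₀[5.21e-06 + 0.000333])² = 0.25/(-3.471)² = 0.02076.
Darcy-Weisbach: ΔP = f(L/D)(ρV²/2) = 0.02076·(5.4/0.0674)·(1.4·9.12²/2) = 0.02076·80.12·58.22 = 96.82 Pa.
ΔP = 96.82 Pa = 9.68×10^-4 bar.

ΔP ≈ 9.68×10^-4 bar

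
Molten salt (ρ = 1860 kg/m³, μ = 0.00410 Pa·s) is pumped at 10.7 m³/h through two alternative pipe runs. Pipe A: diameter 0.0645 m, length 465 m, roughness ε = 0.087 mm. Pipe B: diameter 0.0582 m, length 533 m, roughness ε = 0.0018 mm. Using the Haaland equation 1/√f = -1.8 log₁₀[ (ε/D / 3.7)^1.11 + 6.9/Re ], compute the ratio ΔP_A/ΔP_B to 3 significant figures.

ΔP_A/ΔP_B ≈ 0.599

Pipe A: V = Q/A = 0.002972/0.003267 = 0.9096 m/s; Re = 2.662e+04; ε/D = 0.00135; Haaland → f = 0.02693; ΔP_A = f(L/D)(ρV²/2) = 1.494e+05 Pa.
Pipe B: V = Q/A = 0.002972/0.00266 = 1.117 m/s; Re = 2.95e+04; ε/D = 3.09e-05; Haaland → f = 0.02347; ΔP_B = f(L/D)(ρV²/2) = 2.495e+05 Pa.
ΔP_A/ΔP_B = 1.494e+05/2.495e+05 = 0.599.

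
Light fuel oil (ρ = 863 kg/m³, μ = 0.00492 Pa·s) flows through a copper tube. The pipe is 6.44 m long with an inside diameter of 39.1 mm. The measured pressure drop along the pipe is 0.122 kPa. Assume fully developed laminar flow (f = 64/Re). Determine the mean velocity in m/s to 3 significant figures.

For laminar flow, f = 64/Re with Re = ρVD/μ, so Darcy-Weisbach reduces to ΔP = 32μLV/D². Solving for V: V = ΔP·D²/(32μL) = 122·(0.0391)²/(32·0.00492·6.44) = 0.184 m/s.
Check: Re = ρVD/μ = 863·0.184·0.0391/0.00492 = 1262 < 2300, so the laminar assumption holds.

V ≈ 0.184 m/s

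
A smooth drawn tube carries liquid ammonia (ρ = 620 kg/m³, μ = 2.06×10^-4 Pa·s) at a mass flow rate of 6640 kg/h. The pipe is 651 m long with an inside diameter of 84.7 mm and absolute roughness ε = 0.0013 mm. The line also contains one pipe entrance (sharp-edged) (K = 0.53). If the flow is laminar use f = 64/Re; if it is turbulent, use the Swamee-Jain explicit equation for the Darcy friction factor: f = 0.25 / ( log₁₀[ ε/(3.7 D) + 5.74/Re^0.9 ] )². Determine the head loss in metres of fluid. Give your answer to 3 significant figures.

h_f ≈ 1.85 m

ṁ = 6640 kg/h = 6640/3600 = 1.844 kg/s.
A = πD²/4 = π(0.0847)²/4 = 0.005635 m²; mean velocity V = ṁ/(ρA) = 1.844/(620 · 0.005635) = 0.528 m/s.
Reynolds number Re = ρVD/μ = 620 · 0.528 · 0.0847 / 0.000206 = 1.346e+05.
Re > 4000 → turbulent. Relative roughness ε/D = 1.3e-06/0.0847 = 1.53e-05. Swamee-Jain: f = 0.25/(log₁₀[1.53e-05/3.7 + 5.74/1.346e+05^0.9])² = 0.25/(log₁₀[4.15e-06 + 0.000139])² = 0.25/(-3.844)² = 0.01692.
Total minor-loss coefficient ΣK = 1·0.53 = 0.53.
ΔP = [f·L/D + ΣK]·(ρV²/2) = [0.01692·651/0.0847 + 0.53]·(620·0.528²/2) = [130 + 0.53]·86.42 = 1.128e+04 Pa.
Head loss h_f = ΔP/(ρg) = 1.128e+04/(620·9.81) = 1.85 m.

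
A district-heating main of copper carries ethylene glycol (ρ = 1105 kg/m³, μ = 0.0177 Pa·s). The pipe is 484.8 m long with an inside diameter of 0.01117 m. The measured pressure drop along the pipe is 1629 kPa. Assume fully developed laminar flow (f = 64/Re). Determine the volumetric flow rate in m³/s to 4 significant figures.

Q ≈ 7.253×10^-5 m³/s

For laminar flow, f = 64/Re with Re = ρVD/μ, so Darcy-Weisbach reduces to ΔP = 32μLV/D². Solving for V: V = ΔP·D²/(32μL) = 1.629e+06·(0.01117)²/(32·0.0177·484.8) = 0.7402 m/s.
Check: Re = ρVD/μ = 1105·0.7402·0.01117/0.0177 = 516.2 < 2300, so the laminar assumption holds.
Q = V·A = 0.7402·(π/4·0.01117²) = 7.253e-05 m³/s = 7.253×10^-5 m³/s.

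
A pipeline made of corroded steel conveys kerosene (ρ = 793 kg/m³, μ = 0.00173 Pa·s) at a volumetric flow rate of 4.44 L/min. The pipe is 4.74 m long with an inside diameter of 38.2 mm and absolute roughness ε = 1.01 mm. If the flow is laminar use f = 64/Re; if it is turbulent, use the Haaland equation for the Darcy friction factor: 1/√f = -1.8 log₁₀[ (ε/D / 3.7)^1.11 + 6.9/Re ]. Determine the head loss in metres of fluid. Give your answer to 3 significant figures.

Q = 4.44 L/min = 4.44/60000 = 7.4e-05 m³/s.
Cross-sectional area A = πD²/4 = π(0.0382)²/4 = 0.001146 m²; mean velocity V = Q/A = 7.4e-05/0.001146 = 0.06457 m/s.
Reynolds number Re = ρVD/μ = 793 · 0.06457 · 0.0382 / 0.00173 = 1131.
Re < 2300 → laminar flow, so f = 64/Re = 64/1131 = 0.05661 (the turbulent correlation is not needed).
Darcy-Weisbach: ΔP = f(L/D)(ρV²/2) = 0.05661·(4.74/0.0382)·(793·0.06457²/2) = 0.05661·124.1·1.653 = 11.61 Pa.
Head loss h_f = ΔP/(ρg) = 11.61/(793·9.81) = 0.00149 m.

h_f ≈ 0.00149 m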